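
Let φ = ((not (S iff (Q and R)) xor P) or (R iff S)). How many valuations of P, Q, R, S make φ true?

P | Q | R | S || φ
T | T | T | T || T
T | T | T | F || F
T | T | F | T || F
T | T | F | F || T
T | F | T | T || T
T | F | T | F || T
T | F | F | T || F
T | F | F | F || T
F | T | T | T || T
F | T | T | F || T
F | T | F | T || T
F | T | F | F || T
F | F | T | T || T
F | F | T | F || F
F | F | F | T || T
F | F | F | F || T
The formula is true on 12 of the 16 rows.

12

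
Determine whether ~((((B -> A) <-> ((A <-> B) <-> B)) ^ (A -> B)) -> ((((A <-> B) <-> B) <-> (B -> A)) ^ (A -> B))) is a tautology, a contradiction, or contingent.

contradiction

A  B  |  (B -> A)  (A <-> B)  ((A <-> B) <-> B)  (A -> B)  φ
T  T  |     T          T              T             T      F
T  F  |     T          F              T             F      F
F  T  |     F          F              F             T      F
F  F  |     T          T              F             T      F
Every row is F, so the formula is a contradiction.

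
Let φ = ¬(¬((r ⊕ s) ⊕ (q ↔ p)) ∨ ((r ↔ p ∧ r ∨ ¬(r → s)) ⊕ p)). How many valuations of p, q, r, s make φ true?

p  q  r  s  |  (r ⊕ s)  (q ↔ p)  ((r ⊕ s) ⊕ (q ↔ p))  ¬((r ⊕ s) ⊕ (q ↔ p))  (p ∧ r)  (r → s)  ¬(r → s)  ((p ∧ r) ∨ ¬(r → s))  (r ↔ ((p ∧ r) ∨ ¬(r → s)))  φ
1  1  1  1  |     0        1              1                    0               1        1        0               1                        1               1
1  1  1  0  |     1        1              0                    1               1        0        1               1                        1               0
1  1  0  1  |     1        1              0                    1               0        1        0               0                        1               0
1  1  0  0  |     0        1              1                    0               0        1        0               0                        1               1
1  0  1  1  |     0        0              0                    1               1        1        0               1                        1               0
1  0  1  0  |     1        0              1                    0               1        0        1               1                        1               1
1  0  0  1  |     1        0              1                    0               0        1        0               0                        1               1
1  0  0  0  |     0        0              0                    1               0        1        0               0                        1               0
0  1  1  1  |     0        0              0                    1               0        1        0               0                        0               0
0  1  1  0  |     1        0              1                    0               0        0        1               1                        1               0
0  1  0  1  |     1        0              1                    0               0        1        0               0                        1               0
0  1  0  0  |     0        0              0                    1               0        1        0               0                        1               0
0  0  1  1  |     0        1              1                    0               0        1        0               0                        0               1
0  0  1  0  |     1        1              0                    1               0        0        1               1                        1               0
0  0  0  1  |     1        1              0                    1               0        1        0               0                        1               0
0  0  0  0  |     0        1              1                    0               0        1        0               0                        1               0
The formula is true on 5 of the 16 rows.

5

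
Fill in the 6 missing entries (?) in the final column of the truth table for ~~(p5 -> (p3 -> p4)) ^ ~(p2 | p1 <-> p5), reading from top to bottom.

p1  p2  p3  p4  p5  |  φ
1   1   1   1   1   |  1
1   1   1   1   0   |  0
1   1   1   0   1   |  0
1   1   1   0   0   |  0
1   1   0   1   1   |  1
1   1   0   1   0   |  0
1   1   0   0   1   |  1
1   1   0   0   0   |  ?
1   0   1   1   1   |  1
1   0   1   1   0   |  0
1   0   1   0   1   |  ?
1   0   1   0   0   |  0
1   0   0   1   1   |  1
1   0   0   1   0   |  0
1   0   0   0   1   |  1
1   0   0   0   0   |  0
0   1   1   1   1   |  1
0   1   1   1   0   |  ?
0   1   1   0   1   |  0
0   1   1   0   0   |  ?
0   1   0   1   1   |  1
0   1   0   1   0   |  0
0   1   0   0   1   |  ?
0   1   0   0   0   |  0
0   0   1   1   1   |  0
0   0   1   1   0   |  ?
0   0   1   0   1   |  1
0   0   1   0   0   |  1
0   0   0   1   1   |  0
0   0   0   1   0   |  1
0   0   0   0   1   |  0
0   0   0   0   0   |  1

0, 0, 0, 0, 1, 1

Row p1=1, p2=1, p3=0, p4=0, p5=0: ~~(p5 -> (p3 -> p4)) = 1, ~(p2 | p1 <-> p5) = 1, so the formula = 0.
Row p1=1, p2=0, p3=1, p4=0, p5=1: ~~(p5 -> (p3 -> p4)) = 0, ~(p2 | p1 <-> p5) = 0, so the formula = 0.
Row p1=0, p2=1, p3=1, p4=1, p5=0: ~~(p5 -> (p3 -> p4)) = 1, ~(p2 | p1 <-> p5) = 1, so the formula = 0.
Row p1=0, p2=1, p3=1, p4=0, p5=0: ~~(p5 -> (p3 -> p4)) = 1, ~(p2 | p1 <-> p5) = 1, so the formula = 0.
Row p1=0, p2=1, p3=0, p4=0, p5=1: ~~(p5 -> (p3 -> p4)) = 1, ~(p2 | p1 <-> p5) = 0, so the formula = 1.
Row p1=0, p2=0, p3=1, p4=1, p5=0: ~~(p5 -> (p3 -> p4)) = 1, ~(p2 | p1 <-> p5) = 0, so the formula = 1.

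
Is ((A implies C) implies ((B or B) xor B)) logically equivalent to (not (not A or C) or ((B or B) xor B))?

A | B | C || φ | ψ
T | T | T || F | F
T | T | F || T | T
T | F | T || F | F
T | F | F || T | T
F | T | T || F | F
F | T | F || F | F
F | F | T || F | F
F | F | F || F | F
The columns for φ and ψ agree on every row, so they are logically equivalent.

equivalent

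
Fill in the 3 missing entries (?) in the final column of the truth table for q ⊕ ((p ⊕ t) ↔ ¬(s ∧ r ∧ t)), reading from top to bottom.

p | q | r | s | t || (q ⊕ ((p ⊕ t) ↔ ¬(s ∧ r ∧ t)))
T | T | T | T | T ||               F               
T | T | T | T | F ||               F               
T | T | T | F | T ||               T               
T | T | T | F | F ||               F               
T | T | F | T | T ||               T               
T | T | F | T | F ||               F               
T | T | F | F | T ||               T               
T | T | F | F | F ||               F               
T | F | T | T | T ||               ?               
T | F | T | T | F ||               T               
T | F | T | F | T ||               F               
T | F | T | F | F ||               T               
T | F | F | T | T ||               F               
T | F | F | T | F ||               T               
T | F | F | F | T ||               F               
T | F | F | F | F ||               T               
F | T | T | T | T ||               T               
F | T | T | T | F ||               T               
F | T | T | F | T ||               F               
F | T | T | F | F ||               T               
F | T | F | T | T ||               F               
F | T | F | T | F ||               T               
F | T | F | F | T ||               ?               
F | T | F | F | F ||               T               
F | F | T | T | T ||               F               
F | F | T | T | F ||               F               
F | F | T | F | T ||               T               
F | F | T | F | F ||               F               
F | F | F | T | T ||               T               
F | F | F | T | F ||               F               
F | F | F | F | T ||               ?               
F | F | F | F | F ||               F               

T, F, T

Row p=T, q=F, r=T, s=T, t=T: ((p ⊕ t) ↔ ¬(s ∧ r ∧ t)) = T, so (q ⊕ ((p ⊕ t) ↔ ¬(s ∧ r ∧ t))) = T.
Row p=F, q=T, r=F, s=F, t=T: ((p ⊕ t) ↔ ¬(s ∧ r ∧ t)) = T, so (q ⊕ ((p ⊕ t) ↔ ¬(s ∧ r ∧ t))) = F.
Row p=F, q=F, r=F, s=F, t=T: ((p ⊕ t) ↔ ¬(s ∧ r ∧ t)) = T, so (q ⊕ ((p ⊕ t) ↔ ¬(s ∧ r ∧ t))) = T.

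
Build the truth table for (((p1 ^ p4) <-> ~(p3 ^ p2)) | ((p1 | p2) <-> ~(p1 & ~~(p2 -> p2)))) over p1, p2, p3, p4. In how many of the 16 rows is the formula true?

p1 | p2 | p3 | p4 || φ
T  | T  | T  | T  || F
T  | T  | T  | F  || T
T  | T  | F  | T  || T
T  | T  | F  | F  || F
T  | F  | T  | T  || T
T  | F  | T  | F  || F
T  | F  | F  | T  || F
T  | F  | F  | F  || T
F  | T  | T  | T  || T
F  | T  | T  | F  || T
F  | T  | F  | T  || T
F  | T  | F  | F  || T
F  | F  | T  | T  || F
F  | F  | T  | F  || T
F  | F  | F  | T  || T
F  | F  | F  | F  || F
The formula is true on 10 of the 16 rows.

10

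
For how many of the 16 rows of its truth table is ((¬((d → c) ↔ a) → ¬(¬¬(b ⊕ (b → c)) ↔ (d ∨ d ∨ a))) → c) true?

10

a | b | c | d | (d → c) | ((d → c) ↔ a) | ¬((d → c) ↔ a) | (b → c) | (b ⊕ (b → c)) | ¬(b ⊕ (b → c)) | ¬¬(b ⊕ (b → c)) | (d ∨ d ∨ a) | φ
- | - | - | - | ------- | ------------- | -------------- | ------- | ------------- | -------------- | --------------- | ----------- | -
0 | 0 | 0 | 0 |    1    |       0       |       1        |    1    |       1       |       0        |        1        |      0      | 0
0 | 0 | 0 | 1 |    0    |       1       |       0        |    1    |       1       |       0        |        1        |      1      | 0
0 | 0 | 1 | 0 |    1    |       0       |       1        |    1    |       1       |       0        |        1        |      0      | 1
0 | 0 | 1 | 1 |    1    |       0       |       1        |    1    |       1       |       0        |        1        |      1      | 1
0 | 1 | 0 | 0 |    1    |       0       |       1        |    0    |       1       |       0        |        1        |      0      | 0
0 | 1 | 0 | 1 |    0    |       1       |       0        |    0    |       1       |       0        |        1        |      1      | 0
0 | 1 | 1 | 0 |    1    |       0       |       1        |    1    |       0       |       1        |        0        |      0      | 1
0 | 1 | 1 | 1 |    1    |       0       |       1        |    1    |       0       |       1        |        0        |      1      | 1
1 | 0 | 0 | 0 |    1    |       1       |       0        |    1    |       1       |       0        |        1        |      1      | 0
1 | 0 | 0 | 1 |    0    |       0       |       1        |    1    |       1       |       0        |        1        |      1      | 1
1 | 0 | 1 | 0 |    1    |       1       |       0        |    1    |       1       |       0        |        1        |      1      | 1
1 | 0 | 1 | 1 |    1    |       1       |       0        |    1    |       1       |       0        |        1        |      1      | 1
1 | 1 | 0 | 0 |    1    |       1       |       0        |    0    |       1       |       0        |        1        |      1      | 0
1 | 1 | 0 | 1 |    0    |       0       |       1        |    0    |       1       |       0        |        1        |      1      | 1
1 | 1 | 1 | 0 |    1    |       1       |       0        |    1    |       0       |       1        |        0        |      1      | 1
1 | 1 | 1 | 1 |    1    |       1       |       0        |    1    |       0       |       1        |        0        |      1      | 1
The formula is true on 10 of the 16 rows.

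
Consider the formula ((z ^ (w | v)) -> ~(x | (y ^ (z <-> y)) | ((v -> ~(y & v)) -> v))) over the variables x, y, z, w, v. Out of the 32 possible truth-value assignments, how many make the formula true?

18

x | y | z | w | v | φ
- | - | - | - | - | -
1 | 1 | 1 | 1 | 1 | 1
1 | 1 | 1 | 1 | 0 | 1
1 | 1 | 1 | 0 | 1 | 1
1 | 1 | 1 | 0 | 0 | 0
1 | 1 | 0 | 1 | 1 | 0
1 | 1 | 0 | 1 | 0 | 0
1 | 1 | 0 | 0 | 1 | 0
1 | 1 | 0 | 0 | 0 | 1
1 | 0 | 1 | 1 | 1 | 1
1 | 0 | 1 | 1 | 0 | 1
1 | 0 | 1 | 0 | 1 | 1
1 | 0 | 1 | 0 | 0 | 0
1 | 0 | 0 | 1 | 1 | 0
1 | 0 | 0 | 1 | 0 | 0
1 | 0 | 0 | 0 | 1 | 0
1 | 0 | 0 | 0 | 0 | 1
0 | 1 | 1 | 1 | 1 | 1
0 | 1 | 1 | 1 | 0 | 1
0 | 1 | 1 | 0 | 1 | 1
0 | 1 | 1 | 0 | 0 | 1
0 | 1 | 0 | 1 | 1 | 0
0 | 1 | 0 | 1 | 0 | 0
0 | 1 | 0 | 0 | 1 | 0
0 | 1 | 0 | 0 | 0 | 1
0 | 0 | 1 | 1 | 1 | 1
0 | 0 | 1 | 1 | 0 | 1
0 | 0 | 1 | 0 | 1 | 1
0 | 0 | 1 | 0 | 0 | 1
0 | 0 | 0 | 1 | 1 | 0
0 | 0 | 0 | 1 | 0 | 0
0 | 0 | 0 | 0 | 1 | 0
0 | 0 | 0 | 0 | 0 | 1
The formula is true on 18 of the 32 rows.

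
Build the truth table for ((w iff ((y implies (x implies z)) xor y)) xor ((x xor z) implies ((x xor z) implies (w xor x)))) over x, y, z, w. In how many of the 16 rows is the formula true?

x | y | z | w || (x implies z) | (y implies (x implies z)) | (x xor z) | (w xor x) | φ
T | T | T | T ||       T       |             T             |     F     |     F     | T
T | T | T | F ||       T       |             T             |     F     |     T     | F
T | T | F | T ||       F       |             F             |     T     |     F     | T
T | T | F | F ||       F       |             F             |     T     |     T     | T
T | F | T | T ||       T       |             T             |     F     |     F     | F
T | F | T | F ||       T       |             T             |     F     |     T     | T
T | F | F | T ||       F       |             T             |     T     |     F     | T
T | F | F | F ||       F       |             T             |     T     |     T     | T
F | T | T | T ||       T       |             T             |     T     |     T     | T
F | T | T | F ||       T       |             T             |     T     |     F     | T
F | T | F | T ||       T       |             T             |     F     |     T     | T
F | T | F | F ||       T       |             T             |     F     |     F     | F
F | F | T | T ||       T       |             T             |     T     |     T     | F
F | F | T | F ||       T       |             T             |     T     |     F     | F
F | F | F | T ||       T       |             T             |     F     |     T     | F
F | F | F | F ||       T       |             T             |     F     |     F     | T
The formula is true on 10 of the 16 rows.

10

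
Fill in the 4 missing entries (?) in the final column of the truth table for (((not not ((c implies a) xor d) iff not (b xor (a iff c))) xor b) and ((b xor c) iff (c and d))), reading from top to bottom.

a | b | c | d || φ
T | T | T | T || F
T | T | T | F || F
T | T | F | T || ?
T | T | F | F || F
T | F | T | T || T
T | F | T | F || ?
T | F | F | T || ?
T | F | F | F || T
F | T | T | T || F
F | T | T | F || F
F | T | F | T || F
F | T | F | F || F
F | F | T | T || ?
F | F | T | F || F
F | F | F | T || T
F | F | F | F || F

Row a=T, b=T, c=F, d=T: ((not not ((c implies a) xor d) iff not (b xor (a iff c))) xor b) = F, ((b xor c) iff (c and d)) = F, so the formula = F.
Row a=T, b=F, c=T, d=F: ((not not ((c implies a) xor d) iff not (b xor (a iff c))) xor b) = F, ((b xor c) iff (c and d)) = F, so the formula = F.
Row a=T, b=F, c=F, d=T: ((not not ((c implies a) xor d) iff not (b xor (a iff c))) xor b) = F, ((b xor c) iff (c and d)) = T, so the formula = F.
Row a=F, b=F, c=T, d=T: ((not not ((c implies a) xor d) iff not (b xor (a iff c))) xor b) = T, ((b xor c) iff (c and d)) = T, so the formula = T.

F, F, F, T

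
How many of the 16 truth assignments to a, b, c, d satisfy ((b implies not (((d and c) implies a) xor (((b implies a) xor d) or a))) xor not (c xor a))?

a  b  c  d  |  (d and c)  ((d and c) implies a)  (b implies a)  ((b implies a) xor d)  (((b implies a) xor d) or a)  (c xor a)  not (c xor a)  φ
F  F  F  F  |      F                T                  T                  T                         T                    F            T        F
F  F  F  T  |      F                T                  T                  F                         F                    F            T        F
F  F  T  F  |      F                T                  T                  T                         T                    T            F        T
F  F  T  T  |      T                F                  T                  F                         F                    T            F        T
F  T  F  F  |      F                T                  F                  F                         F                    F            T        T
F  T  F  T  |      F                T                  F                  T                         T                    F            T        F
F  T  T  F  |      F                T                  F                  F                         F                    T            F        F
F  T  T  T  |      T                F                  F                  T                         T                    T            F        F
T  F  F  F  |      F                T                  T                  T                         T                    T            F        T
T  F  F  T  |      F                T                  T                  F                         T                    T            F        T
T  F  T  F  |      F                T                  T                  T                         T                    F            T        F
T  F  T  T  |      T                T                  T                  F                         T                    F            T        F
T  T  F  F  |      F                T                  T                  T                         T                    T            F        T
T  T  F  T  |      F                T                  T                  F                         T                    T            F        T
T  T  T  F  |      F                T                  T                  T                         T                    F            T        F
T  T  T  T  |      T                T                  T                  F                         T                    F            T        F
The formula is true on 7 of the 16 rows.

7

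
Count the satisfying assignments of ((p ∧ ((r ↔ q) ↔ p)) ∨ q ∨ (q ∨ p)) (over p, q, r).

6

p  q  r  |  (r ↔ q)  ((r ↔ q) ↔ p)  (p ∧ ((r ↔ q) ↔ p))  (q ∨ p)  φ
T  T  T  |     T           T                 T              T     T
T  T  F  |     F           F                 F              T     T
T  F  T  |     F           F                 F              T     T
T  F  F  |     T           T                 T              T     T
F  T  T  |     T           F                 F              T     T
F  T  F  |     F           T                 F              T     T
F  F  T  |     F           T                 F              F     F
F  F  F  |     T           F                 F              F     F
The formula is true on 6 of the 8 rows.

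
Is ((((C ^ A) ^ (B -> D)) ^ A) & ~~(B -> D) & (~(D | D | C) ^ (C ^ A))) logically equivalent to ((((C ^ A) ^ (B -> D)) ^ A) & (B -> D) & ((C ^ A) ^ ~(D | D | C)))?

A | B | C | D | φ | ψ
- | - | - | - | - | -
T | T | T | T | F | F
T | T | T | F | F | F
T | T | F | T | T | T
T | T | F | F | F | F
T | F | T | T | F | F
T | F | T | F | F | F
T | F | F | T | T | T
T | F | F | F | F | F
F | T | T | T | F | F
F | T | T | F | F | F
F | T | F | T | F | F
F | T | F | F | F | F
F | F | T | T | F | F
F | F | T | F | F | F
F | F | F | T | F | F
F | F | F | F | T | T
The columns for φ and ψ agree on every row, so they are logically equivalent.

equivalent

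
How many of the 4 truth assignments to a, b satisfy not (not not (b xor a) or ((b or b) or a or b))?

a  b  |  φ
0  0  |  1
0  1  |  0
1  0  |  0
1  1  |  0
The formula is true on 1 of the 4 rows.

1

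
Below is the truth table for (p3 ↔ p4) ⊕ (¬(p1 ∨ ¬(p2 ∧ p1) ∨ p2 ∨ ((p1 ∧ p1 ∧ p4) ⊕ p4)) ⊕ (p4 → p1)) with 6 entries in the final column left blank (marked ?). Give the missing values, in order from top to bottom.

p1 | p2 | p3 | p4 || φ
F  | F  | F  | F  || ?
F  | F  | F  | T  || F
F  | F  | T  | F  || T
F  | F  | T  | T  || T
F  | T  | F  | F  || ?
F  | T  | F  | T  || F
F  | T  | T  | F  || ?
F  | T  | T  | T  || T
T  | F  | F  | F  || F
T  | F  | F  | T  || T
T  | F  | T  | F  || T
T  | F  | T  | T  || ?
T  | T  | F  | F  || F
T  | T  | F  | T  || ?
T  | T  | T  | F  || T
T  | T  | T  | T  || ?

F, F, T, F, T, F

Row p1=F, p2=F, p3=F, p4=F: (p3 ↔ p4) = T, (¬(p1 ∨ ¬(p2 ∧ p1) ∨ p2 ∨ ((p1 ∧ p1 ∧ p4) ⊕ p4)) ⊕ (p4 → p1)) = T, so the formula = F.
Row p1=F, p2=T, p3=F, p4=F: (p3 ↔ p4) = T, (¬(p1 ∨ ¬(p2 ∧ p1) ∨ p2 ∨ ((p1 ∧ p1 ∧ p4) ⊕ p4)) ⊕ (p4 → p1)) = T, so the formula = F.
Row p1=F, p2=T, p3=T, p4=F: (p3 ↔ p4) = F, (¬(p1 ∨ ¬(p2 ∧ p1) ∨ p2 ∨ ((p1 ∧ p1 ∧ p4) ⊕ p4)) ⊕ (p4 → p1)) = T, so the formula = T.
Row p1=T, p2=F, p3=T, p4=T: (p3 ↔ p4) = T, (¬(p1 ∨ ¬(p2 ∧ p1) ∨ p2 ∨ ((p1 ∧ p1 ∧ p4) ⊕ p4)) ⊕ (p4 → p1)) = T, so the formula = F.
Row p1=T, p2=T, p3=F, p4=T: (p3 ↔ p4) = F, (¬(p1 ∨ ¬(p2 ∧ p1) ∨ p2 ∨ ((p1 ∧ p1 ∧ p4) ⊕ p4)) ⊕ (p4 → p1)) = T, so the formula = T.
Row p1=T, p2=T, p3=T, p4=T: (p3 ↔ p4) = T, (¬(p1 ∨ ¬(p2 ∧ p1) ∨ p2 ∨ ((p1 ∧ p1 ∧ p4) ⊕ p4)) ⊕ (p4 → p1)) = T, so the formula = F.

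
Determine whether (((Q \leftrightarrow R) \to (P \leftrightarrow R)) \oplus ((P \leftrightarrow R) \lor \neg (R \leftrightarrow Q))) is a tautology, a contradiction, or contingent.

contradiction

P | Q | R | φ
- | - | - | -
T | T | T | F
T | T | F | F
T | F | T | F
T | F | F | F
F | T | T | F
F | T | F | F
F | F | T | F
F | F | F | F
Every row is F, so the formula is a contradiction.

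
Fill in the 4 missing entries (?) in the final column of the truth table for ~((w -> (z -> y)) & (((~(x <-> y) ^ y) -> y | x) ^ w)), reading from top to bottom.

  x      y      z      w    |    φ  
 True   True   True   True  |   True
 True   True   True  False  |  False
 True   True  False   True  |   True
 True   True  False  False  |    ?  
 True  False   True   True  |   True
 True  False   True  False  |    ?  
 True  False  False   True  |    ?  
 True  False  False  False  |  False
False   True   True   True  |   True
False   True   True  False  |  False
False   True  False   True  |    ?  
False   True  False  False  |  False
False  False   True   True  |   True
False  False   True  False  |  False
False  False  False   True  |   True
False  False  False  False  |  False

Row x=True, y=True, z=False, w=False: (w -> (z -> y)) = True, (((~(x <-> y) ^ y) -> y | x) ^ w) = True, ((w -> (z -> y)) & (((~(x <-> y) ^ y) -> y | x) ^ w)) = True, so the formula = False.
Row x=True, y=False, z=True, w=False: (w -> (z -> y)) = True, (((~(x <-> y) ^ y) -> y | x) ^ w) = True, ((w -> (z -> y)) & (((~(x <-> y) ^ y) -> y | x) ^ w)) = True, so the formula = False.
Row x=True, y=False, z=False, w=True: (w -> (z -> y)) = True, (((~(x <-> y) ^ y) -> y | x) ^ w) = False, ((w -> (z -> y)) & (((~(x <-> y) ^ y) -> y | x) ^ w)) = False, so the formula = True.
Row x=False, y=True, z=False, w=True: (w -> (z -> y)) = True, (((~(x <-> y) ^ y) -> y | x) ^ w) = False, ((w -> (z -> y)) & (((~(x <-> y) ^ y) -> y | x) ^ w)) = False, so the formula = True.

False, False, True, True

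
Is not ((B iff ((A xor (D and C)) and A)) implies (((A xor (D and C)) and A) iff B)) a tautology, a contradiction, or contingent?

A | B | C | D | (D and C) | (A xor (D and C)) | ((A xor (D and C)) and A) | φ
- | - | - | - | --------- | ----------------- | ------------------------- | -
T | T | T | T |     T     |         F         |             F             | F
T | T | T | F |     F     |         T         |             T             | F
T | T | F | T |     F     |         T         |             T             | F
T | T | F | F |     F     |         T         |             T             | F
T | F | T | T |     T     |         F         |             F             | F
T | F | T | F |     F     |         T         |             T             | F
T | F | F | T |     F     |         T         |             T             | F
T | F | F | F |     F     |         T         |             T             | F
F | T | T | T |     T     |         T         |             F             | F
F | T | T | F |     F     |         F         |             F             | F
F | T | F | T |     F     |         F         |             F             | F
F | T | F | F |     F     |         F         |             F             | F
F | F | T | T |     T     |         T         |             F             | F
F | F | T | F |     F     |         F         |             F             | F
F | F | F | T |     F     |         F         |             F             | F
F | F | F | F |     F     |         F         |             F             | F
Every row is F, so the formula is a contradiction.

contradiction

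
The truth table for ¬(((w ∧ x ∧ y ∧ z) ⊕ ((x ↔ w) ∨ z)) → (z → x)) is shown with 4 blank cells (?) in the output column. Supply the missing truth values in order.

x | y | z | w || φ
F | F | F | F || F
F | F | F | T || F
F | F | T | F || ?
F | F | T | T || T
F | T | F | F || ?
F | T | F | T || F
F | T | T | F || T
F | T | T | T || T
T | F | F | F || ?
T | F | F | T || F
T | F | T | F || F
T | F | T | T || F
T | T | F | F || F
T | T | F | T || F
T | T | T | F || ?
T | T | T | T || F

T, F, F, F

Row x=F, y=F, z=T, w=F: ((w ∧ x ∧ y ∧ z) ⊕ ((x ↔ w) ∨ z)) = T, (z → x) = F, (((w ∧ x ∧ y ∧ z) ⊕ ((x ↔ w) ∨ z)) → (z → x)) = F, so the formula = T.
Row x=F, y=T, z=F, w=F: ((w ∧ x ∧ y ∧ z) ⊕ ((x ↔ w) ∨ z)) = T, (z → x) = T, (((w ∧ x ∧ y ∧ z) ⊕ ((x ↔ w) ∨ z)) → (z → x)) = T, so the formula = F.
Row x=T, y=F, z=F, w=F: ((w ∧ x ∧ y ∧ z) ⊕ ((x ↔ w) ∨ z)) = F, (z → x) = T, (((w ∧ x ∧ y ∧ z) ⊕ ((x ↔ w) ∨ z)) → (z → x)) = T, so the formula = F.
Row x=T, y=T, z=T, w=F: ((w ∧ x ∧ y ∧ z) ⊕ ((x ↔ w) ∨ z)) = T, (z → x) = T, (((w ∧ x ∧ y ∧ z) ⊕ ((x ↔ w) ∨ z)) → (z → x)) = T, so the formula = F.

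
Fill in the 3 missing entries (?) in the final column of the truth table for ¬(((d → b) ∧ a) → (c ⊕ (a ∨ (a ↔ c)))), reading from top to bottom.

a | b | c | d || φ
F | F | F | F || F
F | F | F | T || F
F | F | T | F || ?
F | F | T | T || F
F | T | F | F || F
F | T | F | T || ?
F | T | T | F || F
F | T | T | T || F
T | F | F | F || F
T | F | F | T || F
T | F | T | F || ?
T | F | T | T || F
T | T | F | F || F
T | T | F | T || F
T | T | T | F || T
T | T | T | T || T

F, F, T

Row a=F, b=F, c=T, d=F: ((d → b) ∧ a) = F, (c ⊕ (a ∨ (a ↔ c))) = T, (((d → b) ∧ a) → (c ⊕ (a ∨ (a ↔ c)))) = T, so the formula = F.
Row a=F, b=T, c=F, d=T: ((d → b) ∧ a) = F, (c ⊕ (a ∨ (a ↔ c))) = T, (((d → b) ∧ a) → (c ⊕ (a ∨ (a ↔ c)))) = T, so the formula = F.
Row a=T, b=F, c=T, d=F: ((d → b) ∧ a) = T, (c ⊕ (a ∨ (a ↔ c))) = F, (((d → b) ∧ a) → (c ⊕ (a ∨ (a ↔ c)))) = F, so the formula = T.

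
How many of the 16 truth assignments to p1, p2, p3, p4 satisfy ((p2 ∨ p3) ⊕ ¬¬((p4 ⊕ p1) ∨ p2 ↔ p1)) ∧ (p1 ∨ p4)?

5

  p1  |   p2  |   p3  |   p4  | (p2 ∨ p3) | (p4 ⊕ p1) | ((p4 ⊕ p1) ∨ p2) | (((p4 ⊕ p1) ∨ p2) ↔ p1) | ¬(((p4 ⊕ p1) ∨ p2) ↔ p1) | ¬¬(((p4 ⊕ p1) ∨ p2) ↔ p1) | (p1 ∨ p4) |   φ  
----- | ----- | ----- | ----- | --------- | --------- | ---------------- | ----------------------- | ------------------------ | ------------------------- | --------- | -----
False | False | False | False |   False   |   False   |      False       |           True          |          False           |            True           |   False   | False
False | False | False |  True |   False   |    True   |       True       |          False          |           True           |           False           |    True   | False
False | False |  True | False |    True   |   False   |      False       |           True          |          False           |            True           |   False   | False
False | False |  True |  True |    True   |    True   |       True       |          False          |           True           |           False           |    True   |  True
False |  True | False | False |    True   |   False   |       True       |          False          |           True           |           False           |   False   | False
False |  True | False |  True |    True   |    True   |       True       |          False          |           True           |           False           |    True   |  True
False |  True |  True | False |    True   |   False   |       True       |          False          |           True           |           False           |   False   | False
False |  True |  True |  True |    True   |    True   |       True       |          False          |           True           |           False           |    True   |  True
 True | False | False | False |   False   |    True   |       True       |           True          |          False           |            True           |    True   |  True
 True | False | False |  True |   False   |   False   |      False       |          False          |           True           |           False           |    True   | False
 True | False |  True | False |    True   |    True   |       True       |           True          |          False           |            True           |    True   | False
 True | False |  True |  True |    True   |   False   |      False       |          False          |           True           |           False           |    True   |  True
 True |  True | False | False |    True   |    True   |       True       |           True          |          False           |            True           |    True   | False
 True |  True | False |  True |    True   |   False   |       True       |           True          |          False           |            True           |    True   | False
 True |  True |  True | False |    True   |    True   |       True       |           True          |          False           |            True           |    True   | False
 True |  True |  True |  True |    True   |   False   |       True       |           True          |          False           |            True           |    True   | False
The formula is true on 5 of the 16 rows.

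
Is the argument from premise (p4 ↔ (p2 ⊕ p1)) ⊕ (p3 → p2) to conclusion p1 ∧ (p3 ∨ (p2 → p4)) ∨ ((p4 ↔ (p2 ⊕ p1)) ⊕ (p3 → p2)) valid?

yes

p1  p2  p3  p4  |  φ  ψ
F   F   F   F   |  F  F
F   F   F   T   |  T  T
F   F   T   F   |  T  T
F   F   T   T   |  F  F
F   T   F   F   |  T  T
F   T   F   T   |  F  F
F   T   T   F   |  T  T
F   T   T   T   |  F  F
T   F   F   F   |  T  T
T   F   F   T   |  F  T
T   F   T   F   |  F  T
T   F   T   T   |  T  T
T   T   F   F   |  F  F
T   T   F   T   |  T  T
T   T   T   F   |  F  T
T   T   T   T   |  T  T
In every row where φ is true, ψ is also true, so φ ⊨ ψ.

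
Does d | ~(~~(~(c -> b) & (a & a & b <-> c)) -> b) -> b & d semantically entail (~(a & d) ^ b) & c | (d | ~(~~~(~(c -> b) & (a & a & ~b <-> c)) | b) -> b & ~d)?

no

a | b | c | d | φ | ψ
- | - | - | - | - | -
0 | 0 | 0 | 0 | 1 | 1
0 | 0 | 0 | 1 | 0 | 0
0 | 0 | 1 | 0 | 1 | 1
0 | 0 | 1 | 1 | 0 | 1
0 | 1 | 0 | 0 | 1 | 1
0 | 1 | 0 | 1 | 1 | 0
0 | 1 | 1 | 0 | 1 | 1
0 | 1 | 1 | 1 | 1 | 0
1 | 0 | 0 | 0 | 1 | 1
1 | 0 | 0 | 1 | 0 | 0
1 | 0 | 1 | 0 | 1 | 1
1 | 0 | 1 | 1 | 0 | 0
1 | 1 | 0 | 0 | 1 | 1
1 | 1 | 0 | 1 | 1 | 0
1 | 1 | 1 | 0 | 1 | 1
1 | 1 | 1 | 1 | 1 | 1
At a=0, b=1, c=0, d=1 we have φ true but ψ false, so φ does not entail ψ.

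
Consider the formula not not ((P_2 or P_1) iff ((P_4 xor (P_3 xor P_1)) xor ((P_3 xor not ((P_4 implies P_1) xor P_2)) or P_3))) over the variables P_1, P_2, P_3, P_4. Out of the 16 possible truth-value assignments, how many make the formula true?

10

P_1 | P_2 | P_3 | P_4 || φ
 1  |  1  |  1  |  1  || 0
 1  |  1  |  1  |  0  || 1
 1  |  1  |  0  |  1  || 1
 1  |  1  |  0  |  0  || 0
 1  |  0  |  1  |  1  || 0
 1  |  0  |  1  |  0  || 1
 1  |  0  |  0  |  1  || 0
 1  |  0  |  0  |  0  || 1
 0  |  1  |  1  |  1  || 1
 0  |  1  |  1  |  0  || 0
 0  |  1  |  0  |  1  || 1
 0  |  1  |  0  |  0  || 1
 0  |  0  |  1  |  1  || 0
 0  |  0  |  1  |  0  || 1
 0  |  0  |  0  |  1  || 1
 0  |  0  |  0  |  0  || 1
The formula is true on 10 of the 16 rows.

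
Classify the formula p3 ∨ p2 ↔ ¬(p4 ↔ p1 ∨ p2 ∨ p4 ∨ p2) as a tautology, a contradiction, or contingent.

contingent

p1 | p2 | p3 | p4 || φ
1  | 1  | 1  | 1  || 0
1  | 1  | 1  | 0  || 1
1  | 1  | 0  | 1  || 0
1  | 1  | 0  | 0  || 1
1  | 0  | 1  | 1  || 0
1  | 0  | 1  | 0  || 1
1  | 0  | 0  | 1  || 1
1  | 0  | 0  | 0  || 0
0  | 1  | 1  | 1  || 0
0  | 1  | 1  | 0  || 1
0  | 1  | 0  | 1  || 0
0  | 1  | 0  | 0  || 1
0  | 0  | 1  | 1  || 0
0  | 0  | 1  | 0  || 0
0  | 0  | 0  | 1  || 1
0  | 0  | 0  | 0  || 1
8 of 16 rows are 1, so the formula is contingent.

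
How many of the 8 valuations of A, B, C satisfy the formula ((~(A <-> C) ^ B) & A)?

A | B | C || (A <-> C) | ~(A <-> C) | (~(A <-> C) ^ B) | ((~(A <-> C) ^ B) & A)
0 | 0 | 0 ||     1     |     0      |        0         |           0           
0 | 0 | 1 ||     0     |     1      |        1         |           0           
0 | 1 | 0 ||     1     |     0      |        1         |           0           
0 | 1 | 1 ||     0     |     1      |        0         |           0           
1 | 0 | 0 ||     0     |     1      |        1         |           1           
1 | 0 | 1 ||     1     |     0      |        0         |           0           
1 | 1 | 0 ||     0     |     1      |        0         |           0           
1 | 1 | 1 ||     1     |     0      |        1         |           1           
The formula is true on 2 of the 8 rows.

2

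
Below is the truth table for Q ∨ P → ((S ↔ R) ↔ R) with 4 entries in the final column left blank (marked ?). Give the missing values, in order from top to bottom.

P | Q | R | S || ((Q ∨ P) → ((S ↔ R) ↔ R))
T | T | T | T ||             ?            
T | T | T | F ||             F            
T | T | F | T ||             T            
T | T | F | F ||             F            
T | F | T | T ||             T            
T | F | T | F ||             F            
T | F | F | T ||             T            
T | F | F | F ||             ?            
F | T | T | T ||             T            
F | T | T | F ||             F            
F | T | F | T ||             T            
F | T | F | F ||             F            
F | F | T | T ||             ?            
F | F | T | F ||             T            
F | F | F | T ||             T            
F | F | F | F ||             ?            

Row P=T, Q=T, R=T, S=T: (Q ∨ P) = T, ((S ↔ R) ↔ R) = T, so ((Q ∨ P) → ((S ↔ R) ↔ R)) = T.
Row P=T, Q=F, R=F, S=F: (Q ∨ P) = T, ((S ↔ R) ↔ R) = F, so ((Q ∨ P) → ((S ↔ R) ↔ R)) = F.
Row P=F, Q=F, R=T, S=T: (Q ∨ P) = F, ((S ↔ R) ↔ R) = T, so ((Q ∨ P) → ((S ↔ R) ↔ R)) = T.
Row P=F, Q=F, R=F, S=F: (Q ∨ P) = F, ((S ↔ R) ↔ R) = F, so ((Q ∨ P) → ((S ↔ R) ↔ R)) = T.

T, F, T, T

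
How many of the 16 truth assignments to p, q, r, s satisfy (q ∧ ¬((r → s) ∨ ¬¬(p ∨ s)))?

p | q | r | s || (r → s) | (p ∨ s) | ¬(p ∨ s) | ¬¬(p ∨ s) | ((r → s) ∨ ¬¬(p ∨ s)) | ¬((r → s) ∨ ¬¬(p ∨ s)) | (q ∧ ¬((r → s) ∨ ¬¬(p ∨ s)))
T | T | T | T ||    T    |    T    |    F     |     T     |           T           |           F            |              F              
T | T | T | F ||    F    |    T    |    F     |     T     |           T           |           F            |              F              
T | T | F | T ||    T    |    T    |    F     |     T     |           T           |           F            |              F              
T | T | F | F ||    T    |    T    |    F     |     T     |           T           |           F            |              F              
T | F | T | T ||    T    |    T    |    F     |     T     |           T           |           F            |              F              
T | F | T | F ||    F    |    T    |    F     |     T     |           T           |           F            |              F              
T | F | F | T ||    T    |    T    |    F     |     T     |           T           |           F            |              F              
T | F | F | F ||    T    |    T    |    F     |     T     |           T           |           F            |              F              
F | T | T | T ||    T    |    T    |    F     |     T     |           T           |           F            |              F              
F | T | T | F ||    F    |    F    |    T     |     F     |           F           |           T            |              T              
F | T | F | T ||    T    |    T    |    F     |     T     |           T           |           F            |              F              
F | T | F | F ||    T    |    F    |    T     |     F     |           T           |           F            |              F              
F | F | T | T ||    T    |    T    |    F     |     T     |           T           |           F            |              F              
F | F | T | F ||    F    |    F    |    T     |     F     |           F           |           T            |              F              
F | F | F | T ||    T    |    T    |    F     |     T     |           T           |           F            |              F              
F | F | F | F ||    T    |    F    |    T     |     F     |           T           |           F            |              F              
The formula is true on 1 of the 16 rows.

1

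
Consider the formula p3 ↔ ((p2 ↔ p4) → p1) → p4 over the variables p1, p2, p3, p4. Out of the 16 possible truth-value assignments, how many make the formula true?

p1  p2  p3  p4  |  (p2 ↔ p4)  ((p2 ↔ p4) → p1)  (((p2 ↔ p4) → p1) → p4)  (p3 ↔ (((p2 ↔ p4) → p1) → p4))
1   1   1   1   |      1             1                     1                           1               
1   1   1   0   |      0             1                     0                           0               
1   1   0   1   |      1             1                     1                           0               
1   1   0   0   |      0             1                     0                           1               
1   0   1   1   |      0             1                     1                           1               
1   0   1   0   |      1             1                     0                           0               
1   0   0   1   |      0             1                     1                           0               
1   0   0   0   |      1             1                     0                           1               
0   1   1   1   |      1             0                     1                           1               
0   1   1   0   |      0             1                     0                           0               
0   1   0   1   |      1             0                     1                           0               
0   1   0   0   |      0             1                     0                           1               
0   0   1   1   |      0             1                     1                           1               
0   0   1   0   |      1             0                     1                           1               
0   0   0   1   |      0             1                     1                           0               
0   0   0   0   |      1             0                     1                           0               
The formula is true on 8 of the 16 rows.

8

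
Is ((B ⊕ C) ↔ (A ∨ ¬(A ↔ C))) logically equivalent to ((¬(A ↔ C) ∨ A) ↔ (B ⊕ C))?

A | B | C || φ | ψ
F | F | F || T | T
F | F | T || T | T
F | T | F || F | F
F | T | T || F | F
T | F | F || F | F
T | F | T || T | T
T | T | F || T | T
T | T | T || F | F
The columns for φ and ψ agree on every row, so they are logically equivalent.

equivalent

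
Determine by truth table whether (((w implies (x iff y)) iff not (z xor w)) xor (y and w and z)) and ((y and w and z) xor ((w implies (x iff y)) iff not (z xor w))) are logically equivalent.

x  y  z  w  |  φ  ψ
F  F  F  F  |  T  T
F  F  F  T  |  F  F
F  F  T  F  |  F  F
F  F  T  T  |  T  T
F  T  F  F  |  T  T
F  T  F  T  |  T  T
F  T  T  F  |  F  F
F  T  T  T  |  T  T
T  F  F  F  |  T  T
T  F  F  T  |  T  T
T  F  T  F  |  F  F
T  F  T  T  |  F  F
T  T  F  F  |  T  T
T  T  F  T  |  F  F
T  T  T  F  |  F  F
T  T  T  T  |  F  F
The columns for φ and ψ agree on every row, so they are logically equivalent.

equivalent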